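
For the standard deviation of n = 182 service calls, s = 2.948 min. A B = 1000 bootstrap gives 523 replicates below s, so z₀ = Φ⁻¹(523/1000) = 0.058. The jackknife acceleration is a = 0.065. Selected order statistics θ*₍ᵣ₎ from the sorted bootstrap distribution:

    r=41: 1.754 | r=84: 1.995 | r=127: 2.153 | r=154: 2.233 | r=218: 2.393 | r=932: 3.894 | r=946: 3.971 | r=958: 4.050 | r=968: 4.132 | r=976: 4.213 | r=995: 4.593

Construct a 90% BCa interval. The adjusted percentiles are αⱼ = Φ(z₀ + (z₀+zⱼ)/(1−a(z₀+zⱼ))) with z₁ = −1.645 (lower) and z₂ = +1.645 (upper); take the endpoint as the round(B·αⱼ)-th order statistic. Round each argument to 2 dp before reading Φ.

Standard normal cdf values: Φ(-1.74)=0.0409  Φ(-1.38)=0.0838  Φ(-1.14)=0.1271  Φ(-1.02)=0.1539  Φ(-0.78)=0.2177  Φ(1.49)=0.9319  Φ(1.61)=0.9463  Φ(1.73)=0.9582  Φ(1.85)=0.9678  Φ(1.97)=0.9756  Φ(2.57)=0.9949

Lower: z₀ + z₁ = 0.058 + (-1.645) = -1.587; 1 − a(z₀+z₁) = 1 − (0.065)(-1.587) = 1.1032; argument = 0.058 + (-1.587)/1.1032 = -1.3806 → -1.38.
α₁ = Φ(-1.38) = 0.0838; rank = round(1000 × 0.0838) = 84; θ*₍84₎ = 1.995.
Upper: z₀ + z₂ = 1.703; 1 − a(z₀+z₂) = 0.8893; argument = 1.9730 → 1.97; α₂ = 0.9756; rank = 976; θ*₍976₎ = 4.213.

(1.995, 4.213)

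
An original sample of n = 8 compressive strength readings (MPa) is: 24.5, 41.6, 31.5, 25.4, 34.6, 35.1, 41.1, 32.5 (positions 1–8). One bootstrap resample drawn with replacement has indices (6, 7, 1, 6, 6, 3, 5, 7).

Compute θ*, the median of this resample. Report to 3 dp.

Resample values: 35.1, 41.1, 24.5, 35.1, 35.1, 31.5, 34.6, 41.1.
Sorted: 24.5, 31.5, 34.6, 35.1, 35.1, 35.1, 41.1, 41.1
Median = average of the two middle values = 35.100

θ* = 35.100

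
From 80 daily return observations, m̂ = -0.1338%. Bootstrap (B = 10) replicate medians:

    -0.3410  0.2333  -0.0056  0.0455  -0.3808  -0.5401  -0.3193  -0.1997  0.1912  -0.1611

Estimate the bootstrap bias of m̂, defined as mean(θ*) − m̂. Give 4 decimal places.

bias = −0.0140

mean(θ*) = ((-0.3410) + 0.2333 + (-0.0056) + 0.0455 + (-0.3808) + (-0.5401) + (-0.3193) + (-0.1997) + 0.1912 + (-0.1611)) / 10 = -0.14776
bias = -0.14776 − -0.1338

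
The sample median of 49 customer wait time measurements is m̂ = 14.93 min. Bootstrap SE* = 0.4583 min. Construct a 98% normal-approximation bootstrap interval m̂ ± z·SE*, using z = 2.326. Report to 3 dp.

Margin = 2.326 × 0.4583 = 1.0660
Interval: 14.93 ± 1.0660

(13.864, 15.996)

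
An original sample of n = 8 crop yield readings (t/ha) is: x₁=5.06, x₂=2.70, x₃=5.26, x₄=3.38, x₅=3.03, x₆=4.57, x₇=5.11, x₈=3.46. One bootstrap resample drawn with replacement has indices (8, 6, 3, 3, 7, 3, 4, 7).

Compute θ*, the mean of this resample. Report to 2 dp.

θ* = 4.68

Resample values: 3.46, 4.57, 5.26, 5.26, 5.11, 5.26, 3.38, 5.11.
Mean = (3.46 + 4.57 + 5.26 + 5.26 + 5.11 + 5.26 + 3.38 + 5.11) / 8 = 37.410 / 8 = 4.68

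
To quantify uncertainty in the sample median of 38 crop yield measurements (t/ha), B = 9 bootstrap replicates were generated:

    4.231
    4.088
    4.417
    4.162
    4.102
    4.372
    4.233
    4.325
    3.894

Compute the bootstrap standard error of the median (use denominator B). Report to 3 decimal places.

SE* = 0.153

Bootstrap SE is the standard deviation of the 9 replicate medians.
Mean of replicates: (4.231 + 4.088 + 4.417 + 4.162 + 4.102 + 4.372 + 4.233 + 4.325 + 3.894) / 9 = 37.8240 / 9 = 4.2027
Sum of squared deviations: (+0.0283)² + (−0.1147)² + (+0.2143)² + (−0.0407)² + (−0.1007)² + (+0.1693)² + (+0.0303)² + (+0.1223)² + (−0.3087)² = 0.2115
Variance = 0.2115 / 9 = 0.0235
SE* = √0.0235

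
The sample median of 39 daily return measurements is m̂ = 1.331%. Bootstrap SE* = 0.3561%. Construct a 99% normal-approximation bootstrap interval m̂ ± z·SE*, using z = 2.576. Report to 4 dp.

(0.4137, 2.2483)

Margin = 2.576 × 0.3561 = 0.91731
Interval: 1.331 ± 0.91731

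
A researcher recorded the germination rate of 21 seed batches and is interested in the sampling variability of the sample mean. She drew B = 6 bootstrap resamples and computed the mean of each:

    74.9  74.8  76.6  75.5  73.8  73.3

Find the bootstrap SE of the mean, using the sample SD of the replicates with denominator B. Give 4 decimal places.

Bootstrap SE is the standard deviation of the 6 replicate means.
Mean of replicates: (74.9 + 74.8 + 76.6 + 75.5 + 73.8 + 73.3) / 6 = 448.90000 / 6 = 74.81667
Sum of squared deviations: (+0.08333)² + (−0.01667)² + (+1.78333)² + (+0.68333)² + (−1.01667)² + (−1.51667)² = 6.98833
Variance = 6.98833 / 6 = 1.16472
SE* = √1.16472

SE* = 1.0792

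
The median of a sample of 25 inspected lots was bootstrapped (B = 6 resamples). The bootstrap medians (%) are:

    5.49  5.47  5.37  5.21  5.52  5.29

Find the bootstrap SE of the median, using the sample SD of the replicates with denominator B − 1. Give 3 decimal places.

SE* = 0.123

Bootstrap SE is the standard deviation of the 6 replicate medians.
Mean of replicates: (5.49 + 5.47 + 5.37 + 5.21 + 5.52 + 5.29) / 6 = 32.3500 / 6 = 5.3917
Sum of squared deviations: (+0.0983)² + (+0.0783)² + (−0.0217)² + (−0.1817)² + (+0.1283)² + (−0.1017)² = 0.0761
Variance = 0.0761 / 5 = 0.0152
SE* = √0.0152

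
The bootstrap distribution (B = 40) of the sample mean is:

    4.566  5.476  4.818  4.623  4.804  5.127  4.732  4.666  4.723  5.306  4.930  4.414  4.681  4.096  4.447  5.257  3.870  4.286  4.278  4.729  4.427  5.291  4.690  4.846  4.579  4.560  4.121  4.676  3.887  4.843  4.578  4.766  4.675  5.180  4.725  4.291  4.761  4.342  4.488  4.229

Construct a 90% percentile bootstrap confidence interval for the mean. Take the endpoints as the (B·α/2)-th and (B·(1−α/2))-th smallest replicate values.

(3.887, 5.291)

Sorted replicates: 3.870, 3.887, 4.096, 4.121, 4.229, 4.278, 4.286, 4.291, 4.342, 4.414, 4.427, 4.447, 4.488, 4.560, 4.566, 4.578, 4.579, 4.623, 4.666, 4.675, 4.676, 4.681, 4.690, 4.723, 4.725, 4.729, 4.732, 4.761, 4.766, 4.804, 4.818, 4.843, 4.846, 4.930, 5.127, 5.180, 5.257, 5.291, 5.306, 5.476
α = 0.10; lower rank = 40 × 0.050 = 2; upper rank = 40 × 0.950 = 38.
The 2nd smallest replicate is 3.887; the 38th is 5.291.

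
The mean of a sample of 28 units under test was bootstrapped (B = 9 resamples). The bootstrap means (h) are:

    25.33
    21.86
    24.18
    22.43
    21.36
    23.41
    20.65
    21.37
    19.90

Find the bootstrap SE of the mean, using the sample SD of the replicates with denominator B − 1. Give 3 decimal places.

SE* = 1.746

Bootstrap SE is the standard deviation of the 9 replicate means.
Mean of replicates: (25.33 + 21.86 + 24.18 + 22.43 + 21.36 + 23.41 + 20.65 + 21.37 + 19.90) / 9 = 200.4900 / 9 = 22.2767
Sum of squared deviations: (+3.0533)² + (−0.4167)² + (+1.9033)² + (+0.1533)² + (−0.9167)² + (+1.1333)² + (−1.6267)² + (−0.9067)² + (−2.3767)² = 24.3840
Variance = 24.3840 / 8 = 3.0480
SE* = √3.0480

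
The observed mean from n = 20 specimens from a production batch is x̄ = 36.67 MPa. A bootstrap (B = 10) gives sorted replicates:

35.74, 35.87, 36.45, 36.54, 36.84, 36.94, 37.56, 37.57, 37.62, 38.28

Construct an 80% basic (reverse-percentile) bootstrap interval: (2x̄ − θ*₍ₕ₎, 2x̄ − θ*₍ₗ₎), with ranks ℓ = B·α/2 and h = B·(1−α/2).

Percentile endpoints at ranks 1 and 9: θ*₍1₎ = 35.74, θ*₍9₎ = 37.62.
Basic interval reflects these around x̄:
  lower = 2 × 36.67 − 37.62 = 35.72
  upper = 2 × 36.67 − 35.74 = 37.60

(35.72, 37.60)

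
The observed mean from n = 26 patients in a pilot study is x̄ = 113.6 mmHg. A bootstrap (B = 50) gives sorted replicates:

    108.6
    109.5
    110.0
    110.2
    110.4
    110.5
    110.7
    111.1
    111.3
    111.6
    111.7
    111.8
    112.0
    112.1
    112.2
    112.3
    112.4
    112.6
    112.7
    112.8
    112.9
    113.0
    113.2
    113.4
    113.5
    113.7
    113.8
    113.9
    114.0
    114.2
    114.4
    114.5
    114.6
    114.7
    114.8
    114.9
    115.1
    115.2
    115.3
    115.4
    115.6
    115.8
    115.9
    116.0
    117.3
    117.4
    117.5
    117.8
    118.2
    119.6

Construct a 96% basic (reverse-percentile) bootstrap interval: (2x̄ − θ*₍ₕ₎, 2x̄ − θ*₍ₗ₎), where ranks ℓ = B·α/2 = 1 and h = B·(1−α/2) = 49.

Percentile endpoints at ranks 1 and 49: θ*₍1₎ = 108.6, θ*₍49₎ = 118.2.
Basic interval reflects these around x̄:
  lower = 2 × 113.6 − 118.2 = 109.0
  upper = 2 × 113.6 − 108.6 = 118.6

(109.0, 118.6)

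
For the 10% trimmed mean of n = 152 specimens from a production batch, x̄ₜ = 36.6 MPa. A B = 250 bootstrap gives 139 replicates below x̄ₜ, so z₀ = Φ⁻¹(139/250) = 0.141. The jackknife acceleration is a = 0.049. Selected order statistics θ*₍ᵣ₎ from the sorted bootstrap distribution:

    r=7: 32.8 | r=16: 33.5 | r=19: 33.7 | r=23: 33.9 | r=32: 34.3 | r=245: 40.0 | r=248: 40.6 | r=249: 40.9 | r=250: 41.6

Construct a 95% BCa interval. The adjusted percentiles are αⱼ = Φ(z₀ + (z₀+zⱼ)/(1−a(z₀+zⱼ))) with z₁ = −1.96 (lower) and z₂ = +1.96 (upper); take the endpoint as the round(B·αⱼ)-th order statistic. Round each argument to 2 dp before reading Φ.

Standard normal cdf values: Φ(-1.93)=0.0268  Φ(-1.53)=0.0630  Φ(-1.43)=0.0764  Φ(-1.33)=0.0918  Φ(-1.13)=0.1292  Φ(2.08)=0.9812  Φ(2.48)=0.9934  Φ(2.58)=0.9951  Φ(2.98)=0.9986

(33.5, 40.6)

Lower: z₀ + z₁ = 0.141 + (-1.960) = -1.819; 1 − a(z₀+z₁) = 1 − (0.049)(-1.819) = 1.0891; argument = 0.141 + (-1.819)/1.0891 = -1.5291 → -1.53.
α₁ = Φ(-1.53) = 0.0630; rank = round(250 × 0.0630) = 16; θ*₍16₎ = 33.5.
Upper: z₀ + z₂ = 2.101; 1 − a(z₀+z₂) = 0.8971; argument = 2.4831 → 2.48; α₂ = 0.9934; rank = 248; θ*₍248₎ = 40.6.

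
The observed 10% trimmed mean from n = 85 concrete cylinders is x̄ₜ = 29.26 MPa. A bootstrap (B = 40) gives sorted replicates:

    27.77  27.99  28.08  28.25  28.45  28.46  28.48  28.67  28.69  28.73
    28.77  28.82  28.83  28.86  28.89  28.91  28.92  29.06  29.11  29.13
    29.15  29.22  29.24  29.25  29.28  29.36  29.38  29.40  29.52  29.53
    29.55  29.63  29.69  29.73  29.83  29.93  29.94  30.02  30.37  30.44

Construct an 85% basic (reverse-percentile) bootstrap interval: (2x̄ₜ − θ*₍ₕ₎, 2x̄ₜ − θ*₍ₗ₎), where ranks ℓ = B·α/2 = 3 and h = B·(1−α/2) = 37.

Percentile endpoints at ranks 3 and 37: θ*₍3₎ = 28.08, θ*₍37₎ = 29.94.
Basic interval reflects these around x̄ₜ:
  lower = 2 × 29.26 − 29.94 = 28.58
  upper = 2 × 29.26 − 28.08 = 30.44

(28.58, 30.44)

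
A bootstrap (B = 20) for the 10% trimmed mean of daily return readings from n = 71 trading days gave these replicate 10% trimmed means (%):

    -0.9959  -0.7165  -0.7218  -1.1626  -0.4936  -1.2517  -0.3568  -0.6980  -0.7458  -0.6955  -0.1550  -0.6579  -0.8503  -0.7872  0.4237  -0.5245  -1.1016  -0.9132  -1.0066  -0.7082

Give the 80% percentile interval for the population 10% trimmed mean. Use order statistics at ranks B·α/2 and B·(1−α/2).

Sorted replicates: -1.2517, -1.1626, -1.1016, -1.0066, -0.9959, -0.9132, -0.8503, -0.7872, -0.7458, -0.7218, -0.7165, -0.7082, -0.6980, -0.6955, -0.6579, -0.5245, -0.4936, -0.3568, -0.1550, 0.4237
α = 0.20; lower rank = 20 × 0.100 = 2; upper rank = 20 × 0.900 = 18.
The 2nd smallest replicate is -1.1626; the 18th is -0.3568.

(-1.1626, -0.3568)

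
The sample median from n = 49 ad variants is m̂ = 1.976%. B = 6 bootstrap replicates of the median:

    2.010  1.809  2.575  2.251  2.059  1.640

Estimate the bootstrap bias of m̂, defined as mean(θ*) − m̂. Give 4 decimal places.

mean(θ*) = (2.010 + 1.809 + 2.575 + 2.251 + 2.059 + 1.640) / 6 = 2.05733
bias = 2.05733 − 1.976

bias = +0.0813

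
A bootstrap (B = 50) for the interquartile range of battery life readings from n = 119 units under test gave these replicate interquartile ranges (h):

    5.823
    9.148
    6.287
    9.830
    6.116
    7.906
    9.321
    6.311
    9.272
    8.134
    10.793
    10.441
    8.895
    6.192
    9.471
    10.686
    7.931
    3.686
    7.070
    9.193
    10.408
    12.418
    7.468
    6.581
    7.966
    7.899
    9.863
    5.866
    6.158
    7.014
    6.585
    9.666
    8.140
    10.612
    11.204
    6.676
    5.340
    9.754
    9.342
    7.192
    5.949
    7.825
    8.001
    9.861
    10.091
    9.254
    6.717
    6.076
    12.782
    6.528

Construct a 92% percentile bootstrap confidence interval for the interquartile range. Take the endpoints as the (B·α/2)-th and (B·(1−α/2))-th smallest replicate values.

Sorted replicates: 3.686, 5.340, 5.823, 5.866, 5.949, 6.076, 6.116, 6.158, 6.192, 6.287, 6.311, 6.528, 6.581, 6.585, 6.676, 6.717, 7.014, 7.070, 7.192, 7.468, 7.825, 7.899, 7.906, 7.931, 7.966, 8.001, 8.134, 8.140, 8.895, 9.148, 9.193, 9.254, 9.272, 9.321, 9.342, 9.471, 9.666, 9.754, 9.830, 9.861, 9.863, 10.091, 10.408, 10.441, 10.612, 10.686, 10.793, 11.204, 12.418, 12.782
α = 0.08; lower rank = 50 × 0.040 = 2; upper rank = 50 × 0.960 = 48.
The 2nd smallest replicate is 5.340; the 48th is 11.204.

(5.340, 11.204)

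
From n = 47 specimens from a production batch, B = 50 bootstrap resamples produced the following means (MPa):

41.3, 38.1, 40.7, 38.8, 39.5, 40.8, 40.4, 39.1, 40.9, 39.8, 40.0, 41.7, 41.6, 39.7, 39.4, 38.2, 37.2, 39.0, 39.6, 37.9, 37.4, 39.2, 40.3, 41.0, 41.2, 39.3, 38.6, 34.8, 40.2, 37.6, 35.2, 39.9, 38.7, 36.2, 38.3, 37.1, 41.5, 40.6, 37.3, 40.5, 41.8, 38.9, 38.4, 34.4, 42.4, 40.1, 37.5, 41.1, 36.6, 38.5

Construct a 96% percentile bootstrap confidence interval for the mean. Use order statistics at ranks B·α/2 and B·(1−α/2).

(34.4, 41.8)

Sorted replicates: 34.4, 34.8, 35.2, 36.2, 36.6, 37.1, 37.2, 37.3, 37.4, 37.5, 37.6, 37.9, 38.1, 38.2, 38.3, 38.4, 38.5, 38.6, 38.7, 38.8, 38.9, 39.0, 39.1, 39.2, 39.3, 39.4, 39.5, 39.6, 39.7, 39.8, 39.9, 40.0, 40.1, 40.2, 40.3, 40.4, 40.5, 40.6, 40.7, 40.8, 40.9, 41.0, 41.1, 41.2, 41.3, 41.5, 41.6, 41.7, 41.8, 42.4
α = 0.04; lower rank = 50 × 0.020 = 1; upper rank = 50 × 0.980 = 49.
The 1st smallest replicate is 34.4; the 49th is 41.8.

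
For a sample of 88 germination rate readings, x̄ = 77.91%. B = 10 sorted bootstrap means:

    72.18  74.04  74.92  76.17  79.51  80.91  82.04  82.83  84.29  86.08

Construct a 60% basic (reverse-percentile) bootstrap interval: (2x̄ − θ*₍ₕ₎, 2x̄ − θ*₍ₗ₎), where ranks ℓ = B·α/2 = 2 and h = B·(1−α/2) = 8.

Percentile endpoints at ranks 2 and 8: θ*₍2₎ = 74.04, θ*₍8₎ = 82.83.
Basic interval reflects these around x̄:
  lower = 2 × 77.91 − 82.83 = 72.99
  upper = 2 × 77.91 − 74.04 = 81.78

(72.99, 81.78)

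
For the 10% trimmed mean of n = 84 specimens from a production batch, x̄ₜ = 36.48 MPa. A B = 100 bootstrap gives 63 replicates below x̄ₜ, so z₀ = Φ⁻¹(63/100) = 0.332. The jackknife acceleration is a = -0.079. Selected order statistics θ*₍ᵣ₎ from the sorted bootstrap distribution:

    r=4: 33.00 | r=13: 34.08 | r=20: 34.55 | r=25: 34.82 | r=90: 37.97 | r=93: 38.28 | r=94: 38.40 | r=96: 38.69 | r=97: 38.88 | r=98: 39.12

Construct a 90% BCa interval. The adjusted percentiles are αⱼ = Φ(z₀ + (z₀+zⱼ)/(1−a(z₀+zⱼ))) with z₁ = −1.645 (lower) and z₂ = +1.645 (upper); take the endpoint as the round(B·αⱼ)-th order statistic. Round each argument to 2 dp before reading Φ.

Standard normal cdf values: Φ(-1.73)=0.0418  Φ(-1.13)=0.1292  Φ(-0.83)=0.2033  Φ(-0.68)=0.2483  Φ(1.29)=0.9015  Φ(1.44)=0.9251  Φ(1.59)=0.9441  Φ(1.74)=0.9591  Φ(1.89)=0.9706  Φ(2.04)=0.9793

(34.08, 39.12)

Lower: z₀ + z₁ = 0.332 + (-1.645) = -1.313; 1 − a(z₀+z₁) = 1 − (-0.079)(-1.313) = 0.8963; argument = 0.332 + (-1.313)/0.8963 = -1.1330 → -1.13.
α₁ = Φ(-1.13) = 0.1292; rank = round(100 × 0.1292) = 13; θ*₍13₎ = 34.08.
Upper: z₀ + z₂ = 1.977; 1 − a(z₀+z₂) = 1.1562; argument = 2.0419 → 2.04; α₂ = 0.9793; rank = 98; θ*₍98₎ = 39.12.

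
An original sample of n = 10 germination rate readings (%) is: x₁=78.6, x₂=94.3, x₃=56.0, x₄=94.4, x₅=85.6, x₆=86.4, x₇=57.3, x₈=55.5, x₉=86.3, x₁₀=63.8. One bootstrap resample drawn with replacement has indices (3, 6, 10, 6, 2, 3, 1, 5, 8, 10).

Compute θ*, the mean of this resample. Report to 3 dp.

θ* = 72.640

Resample values: 56.0, 86.4, 63.8, 86.4, 94.3, 56.0, 78.6, 85.6, 55.5, 63.8.
Mean = (56.0 + 86.4 + 63.8 + 86.4 + 94.3 + 56.0 + 78.6 + 85.6 + 55.5 + 63.8) / 10 = 726.40 / 10 = 72.640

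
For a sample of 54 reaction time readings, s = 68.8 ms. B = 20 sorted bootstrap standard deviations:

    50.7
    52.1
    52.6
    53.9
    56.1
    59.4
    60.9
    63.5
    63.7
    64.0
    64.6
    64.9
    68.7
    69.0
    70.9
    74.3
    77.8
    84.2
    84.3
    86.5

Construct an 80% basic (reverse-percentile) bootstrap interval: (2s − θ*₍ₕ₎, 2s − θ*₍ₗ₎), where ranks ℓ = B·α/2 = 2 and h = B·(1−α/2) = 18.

Percentile endpoints at ranks 2 and 18: θ*₍2₎ = 52.1, θ*₍18₎ = 84.2.
Basic interval reflects these around s:
  lower = 2 × 68.8 − 84.2 = 53.4
  upper = 2 × 68.8 − 52.1 = 85.5

(53.4, 85.5)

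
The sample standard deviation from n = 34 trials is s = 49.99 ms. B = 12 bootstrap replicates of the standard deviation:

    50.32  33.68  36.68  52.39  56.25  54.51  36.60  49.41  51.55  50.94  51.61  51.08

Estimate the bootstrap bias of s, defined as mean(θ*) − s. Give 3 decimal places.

mean(θ*) = (50.32 + 33.68 + 36.68 + 52.39 + 56.25 + 54.51 + 36.60 + 49.41 + 51.55 + 50.94 + 51.61 + 51.08) / 12 = 47.9183
bias = 47.9183 − 49.99

bias = −2.072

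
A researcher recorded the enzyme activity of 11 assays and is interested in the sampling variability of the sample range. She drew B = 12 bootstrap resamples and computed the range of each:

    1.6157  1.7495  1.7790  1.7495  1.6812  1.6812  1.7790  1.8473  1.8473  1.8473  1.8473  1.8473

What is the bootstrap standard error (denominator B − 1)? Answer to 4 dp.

SE* = 0.0800

Bootstrap SE is the standard deviation of the 12 replicate ranges.
Mean of replicates: (1.6157 + 1.7495 + 1.7790 + 1.7495 + 1.6812 + 1.6812 + 1.7790 + 1.8473 + 1.8473 + 1.8473 + 1.8473 + 1.8473) / 12 = 21.27160 / 12 = 1.77263
Sum of squared deviations: (−0.15693)² + (−0.02313)² + (+0.00637)² + (−0.02313)² + (−0.09143)² + (−0.09143)² + (+0.00637)² + (+0.07467)² + (+0.07467)² + (+0.07467)² + (+0.07467)² + (+0.07467)² = 0.07038
Variance = 0.07038 / 11 = 0.00640
SE* = √0.00640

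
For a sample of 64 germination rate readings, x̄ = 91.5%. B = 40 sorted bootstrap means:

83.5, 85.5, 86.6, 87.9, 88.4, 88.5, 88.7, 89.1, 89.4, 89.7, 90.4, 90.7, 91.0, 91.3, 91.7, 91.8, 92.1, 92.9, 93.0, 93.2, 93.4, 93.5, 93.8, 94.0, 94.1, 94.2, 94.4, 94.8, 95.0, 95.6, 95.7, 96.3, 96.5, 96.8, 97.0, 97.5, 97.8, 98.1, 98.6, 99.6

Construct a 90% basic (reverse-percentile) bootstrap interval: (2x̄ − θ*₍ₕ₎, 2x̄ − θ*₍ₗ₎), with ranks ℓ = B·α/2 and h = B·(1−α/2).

Percentile endpoints at ranks 2 and 38: θ*₍2₎ = 85.5, θ*₍38₎ = 98.1.
Basic interval reflects these around x̄:
  lower = 2 × 91.5 − 98.1 = 84.9
  upper = 2 × 91.5 − 85.5 = 97.5

(84.9, 97.5)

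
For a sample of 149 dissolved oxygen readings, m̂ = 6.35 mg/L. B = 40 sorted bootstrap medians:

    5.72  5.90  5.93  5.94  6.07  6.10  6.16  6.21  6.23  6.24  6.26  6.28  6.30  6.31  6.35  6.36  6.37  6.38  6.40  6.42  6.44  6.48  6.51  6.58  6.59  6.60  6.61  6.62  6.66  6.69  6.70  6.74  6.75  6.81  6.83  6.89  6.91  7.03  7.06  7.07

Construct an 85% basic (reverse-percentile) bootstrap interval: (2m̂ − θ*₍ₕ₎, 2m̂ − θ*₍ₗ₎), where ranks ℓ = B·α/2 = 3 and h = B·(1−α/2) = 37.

(5.79, 6.77)

Percentile endpoints at ranks 3 and 37: θ*₍3₎ = 5.93, θ*₍37₎ = 6.91.
Basic interval reflects these around m̂:
  lower = 2 × 6.35 − 6.91 = 5.79
  upper = 2 × 6.35 − 5.93 = 6.77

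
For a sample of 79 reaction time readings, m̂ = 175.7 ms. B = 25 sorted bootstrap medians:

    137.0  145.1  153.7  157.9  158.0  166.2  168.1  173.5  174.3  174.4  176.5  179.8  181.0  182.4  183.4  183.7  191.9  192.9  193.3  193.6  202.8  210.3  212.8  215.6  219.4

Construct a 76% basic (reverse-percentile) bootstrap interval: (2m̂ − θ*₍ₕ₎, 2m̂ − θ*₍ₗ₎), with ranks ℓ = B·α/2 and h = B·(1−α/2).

(141.1, 197.7)

Percentile endpoints at ranks 3 and 22: θ*₍3₎ = 153.7, θ*₍22₎ = 210.3.
Basic interval reflects these around m̂:
  lower = 2 × 175.7 − 210.3 = 141.1
  upper = 2 × 175.7 − 153.7 = 197.7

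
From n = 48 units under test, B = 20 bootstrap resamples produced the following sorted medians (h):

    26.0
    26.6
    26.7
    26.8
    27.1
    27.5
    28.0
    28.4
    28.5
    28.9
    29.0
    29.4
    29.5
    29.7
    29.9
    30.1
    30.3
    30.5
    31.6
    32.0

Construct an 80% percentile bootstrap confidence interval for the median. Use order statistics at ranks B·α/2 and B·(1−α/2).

α = 0.20; lower rank = 20 × 0.100 = 2; upper rank = 20 × 0.900 = 18.
The 2nd smallest replicate is 26.6; the 18th is 30.5.

(26.6, 30.5)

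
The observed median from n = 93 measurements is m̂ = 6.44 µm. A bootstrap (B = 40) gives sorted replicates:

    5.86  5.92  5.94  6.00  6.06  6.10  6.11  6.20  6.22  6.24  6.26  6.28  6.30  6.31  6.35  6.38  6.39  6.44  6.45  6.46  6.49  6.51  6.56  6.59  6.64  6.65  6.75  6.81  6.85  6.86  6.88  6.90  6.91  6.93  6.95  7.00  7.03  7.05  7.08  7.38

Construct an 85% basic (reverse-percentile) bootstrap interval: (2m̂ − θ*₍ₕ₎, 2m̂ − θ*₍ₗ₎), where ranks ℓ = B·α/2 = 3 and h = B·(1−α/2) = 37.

(5.85, 6.94)

Percentile endpoints at ranks 3 and 37: θ*₍3₎ = 5.94, θ*₍37₎ = 7.03.
Basic interval reflects these around m̂:
  lower = 2 × 6.44 − 7.03 = 5.85
  upper = 2 × 6.44 − 5.94 = 6.94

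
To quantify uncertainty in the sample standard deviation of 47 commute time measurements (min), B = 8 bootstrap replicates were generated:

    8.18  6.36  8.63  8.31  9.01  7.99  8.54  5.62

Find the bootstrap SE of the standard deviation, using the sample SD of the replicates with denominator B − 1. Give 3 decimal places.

Bootstrap SE is the standard deviation of the 8 replicate standard deviations.
Mean of replicates: (8.18 + 6.36 + 8.63 + 8.31 + 9.01 + 7.99 + 8.54 + 5.62) / 8 = 62.6400 / 8 = 7.8300
Sum of squared deviations: (+0.3500)² + (−1.4700)² + (+0.8000)² + (+0.4800)² + (+1.1800)² + (+0.1600)² + (+0.7100)² + (−2.2100)² = 9.9600
Variance = 9.9600 / 7 = 1.4229
SE* = √1.4229

SE* = 1.193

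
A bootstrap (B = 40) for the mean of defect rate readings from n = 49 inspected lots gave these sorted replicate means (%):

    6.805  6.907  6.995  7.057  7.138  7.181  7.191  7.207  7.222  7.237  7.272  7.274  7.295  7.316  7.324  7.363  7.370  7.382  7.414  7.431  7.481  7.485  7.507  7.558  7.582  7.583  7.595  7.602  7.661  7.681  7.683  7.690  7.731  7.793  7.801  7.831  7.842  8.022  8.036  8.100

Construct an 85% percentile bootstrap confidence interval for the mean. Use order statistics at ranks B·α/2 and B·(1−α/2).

α = 0.15; lower rank = 40 × 0.075 = 3; upper rank = 40 × 0.925 = 37.
The 3rd smallest replicate is 6.995; the 37th is 7.842.

(6.995, 7.842)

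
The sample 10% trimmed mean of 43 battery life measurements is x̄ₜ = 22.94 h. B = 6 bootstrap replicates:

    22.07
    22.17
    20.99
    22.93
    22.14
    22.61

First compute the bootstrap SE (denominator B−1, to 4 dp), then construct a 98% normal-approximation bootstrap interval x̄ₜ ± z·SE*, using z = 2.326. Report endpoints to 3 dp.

Mean of replicates = 22.1517; sum of squared deviations = 2.1725; SE* = √(2.1725/5) = 0.6592
Margin = 2.326 × 0.6592 = 1.5333
Interval: 22.94 ± 1.5333

(21.407, 24.473)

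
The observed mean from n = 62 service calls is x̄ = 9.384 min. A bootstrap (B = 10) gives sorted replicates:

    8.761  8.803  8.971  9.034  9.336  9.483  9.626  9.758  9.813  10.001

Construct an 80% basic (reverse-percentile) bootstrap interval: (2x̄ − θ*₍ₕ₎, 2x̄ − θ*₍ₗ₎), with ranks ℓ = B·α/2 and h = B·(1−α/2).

(8.955, 10.007)

Percentile endpoints at ranks 1 and 9: θ*₍1₎ = 8.761, θ*₍9₎ = 9.813.
Basic interval reflects these around x̄:
  lower = 2 × 9.384 − 9.813 = 8.955
  upper = 2 × 9.384 − 8.761 = 10.007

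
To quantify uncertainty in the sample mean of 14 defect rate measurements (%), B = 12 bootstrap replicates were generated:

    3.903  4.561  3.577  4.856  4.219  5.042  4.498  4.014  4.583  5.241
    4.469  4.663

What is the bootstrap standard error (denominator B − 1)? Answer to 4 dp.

SE* = 0.4786

Bootstrap SE is the standard deviation of the 12 replicate means.
Mean of replicates: (3.903 + 4.561 + 3.577 + 4.856 + 4.219 + 5.042 + 4.498 + 4.014 + 4.583 + 5.241 + 4.469 + 4.663) / 12 = 53.62600 / 12 = 4.46883
Sum of squared deviations: (−0.56583)² + (+0.09217)² + (−0.89183)² + (+0.38717)² + (−0.24983)² + (+0.57317)² + (+0.02917)² + (−0.45483)² + (+0.11417)² + (+0.77217)² + (+0.00017)² + (+0.19417)² = 2.51956
Variance = 2.51956 / 11 = 0.22905
SE* = √0.22905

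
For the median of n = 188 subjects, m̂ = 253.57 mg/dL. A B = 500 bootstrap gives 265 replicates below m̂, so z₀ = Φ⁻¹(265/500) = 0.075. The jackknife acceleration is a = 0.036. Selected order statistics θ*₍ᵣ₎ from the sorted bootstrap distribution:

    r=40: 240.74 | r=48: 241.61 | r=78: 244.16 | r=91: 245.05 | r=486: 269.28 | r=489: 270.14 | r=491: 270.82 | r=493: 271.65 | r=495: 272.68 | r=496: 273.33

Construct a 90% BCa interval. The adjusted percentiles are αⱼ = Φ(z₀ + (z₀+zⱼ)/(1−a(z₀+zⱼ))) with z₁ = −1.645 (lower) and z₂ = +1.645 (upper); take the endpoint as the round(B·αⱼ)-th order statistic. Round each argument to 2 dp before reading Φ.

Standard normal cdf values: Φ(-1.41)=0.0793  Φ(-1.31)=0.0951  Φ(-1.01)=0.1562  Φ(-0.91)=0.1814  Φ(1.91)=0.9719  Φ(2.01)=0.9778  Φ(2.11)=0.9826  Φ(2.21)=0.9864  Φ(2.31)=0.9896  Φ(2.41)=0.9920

Lower: z₀ + z₁ = 0.075 + (-1.645) = -1.570; 1 − a(z₀+z₁) = 1 − (0.036)(-1.570) = 1.0565; argument = 0.075 + (-1.570)/1.0565 = -1.4110 → -1.41.
α₁ = Φ(-1.41) = 0.0793; rank = round(500 × 0.0793) = 40; θ*₍40₎ = 240.74.
Upper: z₀ + z₂ = 1.720; 1 − a(z₀+z₂) = 0.9381; argument = 1.9085 → 1.91; α₂ = 0.9719; rank = 486; θ*₍486₎ = 269.28.

(240.74, 269.28)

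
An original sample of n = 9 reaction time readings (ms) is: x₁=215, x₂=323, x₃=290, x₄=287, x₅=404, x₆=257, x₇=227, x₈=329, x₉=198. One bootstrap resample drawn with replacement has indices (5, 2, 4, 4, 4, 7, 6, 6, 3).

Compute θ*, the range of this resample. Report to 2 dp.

θ* = 177.00

Resample values: 404, 323, 287, 287, 287, 227, 257, 257, 290.
Range = 404 − 227 = 177.00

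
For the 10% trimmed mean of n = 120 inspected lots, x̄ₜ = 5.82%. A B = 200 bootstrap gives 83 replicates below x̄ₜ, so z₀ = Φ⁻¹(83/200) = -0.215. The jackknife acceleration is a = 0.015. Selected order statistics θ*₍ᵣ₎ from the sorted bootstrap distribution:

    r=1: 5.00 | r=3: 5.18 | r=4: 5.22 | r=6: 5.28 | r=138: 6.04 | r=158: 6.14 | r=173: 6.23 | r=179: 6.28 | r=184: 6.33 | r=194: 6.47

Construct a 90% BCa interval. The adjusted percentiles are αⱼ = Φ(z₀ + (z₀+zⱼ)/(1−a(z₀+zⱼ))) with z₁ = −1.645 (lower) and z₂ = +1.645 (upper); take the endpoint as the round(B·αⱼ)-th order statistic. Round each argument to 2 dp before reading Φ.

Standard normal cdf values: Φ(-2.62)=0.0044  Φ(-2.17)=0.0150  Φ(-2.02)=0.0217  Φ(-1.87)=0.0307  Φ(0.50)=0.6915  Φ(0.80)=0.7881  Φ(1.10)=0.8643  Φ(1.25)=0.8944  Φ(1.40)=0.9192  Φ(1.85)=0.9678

(5.22, 6.28)

Lower: z₀ + z₁ = -0.215 + (-1.645) = -1.860; 1 − a(z₀+z₁) = 1 − (0.015)(-1.860) = 1.0279; argument = -0.215 + (-1.860)/1.0279 = -2.0245 → -2.02.
α₁ = Φ(-2.02) = 0.0217; rank = round(200 × 0.0217) = 4; θ*₍4₎ = 5.22.
Upper: z₀ + z₂ = 1.430; 1 − a(z₀+z₂) = 0.9786; argument = 1.2463 → 1.25; α₂ = 0.8944; rank = 179; θ*₍179₎ = 6.28.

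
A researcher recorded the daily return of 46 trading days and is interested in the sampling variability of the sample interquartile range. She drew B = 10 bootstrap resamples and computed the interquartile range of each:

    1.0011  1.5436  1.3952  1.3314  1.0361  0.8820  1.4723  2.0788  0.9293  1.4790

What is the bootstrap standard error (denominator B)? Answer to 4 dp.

Bootstrap SE is the standard deviation of the 10 replicate interquartile ranges.
Mean of replicates: (1.0011 + 1.5436 + 1.3952 + 1.3314 + 1.0361 + 0.8820 + 1.4723 + 2.0788 + 0.9293 + 1.4790) / 10 = 13.14880 / 10 = 1.31488
Sum of squared deviations: (−0.31378)² + (+0.22872)² + (+0.08032)² + (+0.01652)² + (−0.27878)² + (−0.43288)² + (+0.15742)² + (+0.76392)² + (−0.38558)² + (+0.16412)² = 1.20656
Variance = 1.20656 / 10 = 0.12066
SE* = √0.12066

SE* = 0.3474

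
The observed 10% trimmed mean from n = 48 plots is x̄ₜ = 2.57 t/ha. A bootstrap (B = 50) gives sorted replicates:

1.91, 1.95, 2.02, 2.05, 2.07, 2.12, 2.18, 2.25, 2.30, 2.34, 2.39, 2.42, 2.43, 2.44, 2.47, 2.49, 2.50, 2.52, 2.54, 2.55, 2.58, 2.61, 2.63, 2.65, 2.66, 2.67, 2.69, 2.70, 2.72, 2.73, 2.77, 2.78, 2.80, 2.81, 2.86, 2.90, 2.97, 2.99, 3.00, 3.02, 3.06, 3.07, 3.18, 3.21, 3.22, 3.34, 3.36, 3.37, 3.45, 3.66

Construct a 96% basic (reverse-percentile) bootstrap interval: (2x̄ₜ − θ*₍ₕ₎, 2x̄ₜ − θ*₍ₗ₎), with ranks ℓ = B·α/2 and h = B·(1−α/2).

Percentile endpoints at ranks 1 and 49: θ*₍1₎ = 1.91, θ*₍49₎ = 3.45.
Basic interval reflects these around x̄ₜ:
  lower = 2 × 2.57 − 3.45 = 1.69
  upper = 2 × 2.57 − 1.91 = 3.23

(1.69, 3.23)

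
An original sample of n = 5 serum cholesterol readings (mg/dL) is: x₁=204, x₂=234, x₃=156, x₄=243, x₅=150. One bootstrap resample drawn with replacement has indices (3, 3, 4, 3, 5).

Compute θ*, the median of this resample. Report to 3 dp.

θ* = 156.000

Resample values: 156, 156, 243, 156, 150.
Sorted: 150, 156, 156, 156, 243
Median = middle value = 156.000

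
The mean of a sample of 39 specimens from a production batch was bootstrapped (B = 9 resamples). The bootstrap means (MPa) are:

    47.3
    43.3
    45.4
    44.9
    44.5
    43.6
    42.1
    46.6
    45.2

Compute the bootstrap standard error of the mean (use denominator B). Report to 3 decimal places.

SE* = 1.530

Bootstrap SE is the standard deviation of the 9 replicate means.
Mean of replicates: (47.3 + 43.3 + 45.4 + 44.9 + 44.5 + 43.6 + 42.1 + 46.6 + 45.2) / 9 = 402.9000 / 9 = 44.7667
Sum of squared deviations: (+2.5333)² + (−1.4667)² + (+0.6333)² + (+0.1333)² + (−0.2667)² + (−1.1667)² + (−2.6667)² + (+1.8333)² + (+0.4333)² = 21.0800
Variance = 21.0800 / 9 = 2.3422
SE* = √2.3422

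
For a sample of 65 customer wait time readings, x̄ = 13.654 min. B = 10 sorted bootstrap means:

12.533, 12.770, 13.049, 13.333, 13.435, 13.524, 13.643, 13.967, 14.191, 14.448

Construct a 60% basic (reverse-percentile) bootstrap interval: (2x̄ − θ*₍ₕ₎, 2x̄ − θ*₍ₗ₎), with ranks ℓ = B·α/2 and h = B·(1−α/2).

(13.341, 14.538)

Percentile endpoints at ranks 2 and 8: θ*₍2₎ = 12.770, θ*₍8₎ = 13.967.
Basic interval reflects these around x̄:
  lower = 2 × 13.654 − 13.967 = 13.341
  upper = 2 × 13.654 − 12.770 = 14.538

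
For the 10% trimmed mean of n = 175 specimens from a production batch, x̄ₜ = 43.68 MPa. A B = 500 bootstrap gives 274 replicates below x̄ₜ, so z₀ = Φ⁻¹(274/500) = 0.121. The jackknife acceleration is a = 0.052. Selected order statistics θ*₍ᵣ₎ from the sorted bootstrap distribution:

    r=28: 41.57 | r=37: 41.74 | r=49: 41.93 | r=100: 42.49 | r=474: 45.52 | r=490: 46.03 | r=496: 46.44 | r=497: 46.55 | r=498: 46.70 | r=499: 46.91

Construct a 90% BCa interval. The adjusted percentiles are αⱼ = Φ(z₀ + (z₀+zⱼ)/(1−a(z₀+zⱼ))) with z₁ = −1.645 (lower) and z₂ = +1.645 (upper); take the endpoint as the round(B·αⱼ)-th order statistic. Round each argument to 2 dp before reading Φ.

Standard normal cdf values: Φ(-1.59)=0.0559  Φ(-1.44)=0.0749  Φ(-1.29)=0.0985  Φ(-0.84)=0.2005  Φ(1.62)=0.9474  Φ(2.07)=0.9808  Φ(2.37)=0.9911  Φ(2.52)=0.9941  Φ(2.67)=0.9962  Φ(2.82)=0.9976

(41.93, 46.03)

Lower: z₀ + z₁ = 0.121 + (-1.645) = -1.524; 1 − a(z₀+z₁) = 1 − (0.052)(-1.524) = 1.0792; argument = 0.121 + (-1.524)/1.0792 = -1.2911 → -1.29.
α₁ = Φ(-1.29) = 0.0985; rank = round(500 × 0.0985) = 49; θ*₍49₎ = 41.93.
Upper: z₀ + z₂ = 1.766; 1 − a(z₀+z₂) = 0.9082; argument = 2.0656 → 2.07; α₂ = 0.9808; rank = 490; θ*₍490₎ = 46.03.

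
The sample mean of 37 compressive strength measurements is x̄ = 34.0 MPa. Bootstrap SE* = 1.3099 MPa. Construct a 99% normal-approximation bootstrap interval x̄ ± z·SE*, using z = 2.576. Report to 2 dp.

Margin = 2.576 × 1.3099 = 3.374
Interval: 34.0 ± 3.374

(30.63, 37.37)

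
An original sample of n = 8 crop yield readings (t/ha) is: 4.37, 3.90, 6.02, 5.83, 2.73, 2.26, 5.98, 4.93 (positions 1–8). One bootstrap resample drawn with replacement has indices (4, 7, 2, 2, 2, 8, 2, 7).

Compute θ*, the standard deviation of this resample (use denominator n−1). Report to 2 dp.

θ* = 1.01

Resample values: 5.83, 5.98, 3.90, 3.90, 3.90, 4.93, 3.90, 5.98.
Mean = 4.7900; sum of squared deviations = 7.1018
s² = 7.1018 / 7 = 1.0145
s = √1.0145 = 1.01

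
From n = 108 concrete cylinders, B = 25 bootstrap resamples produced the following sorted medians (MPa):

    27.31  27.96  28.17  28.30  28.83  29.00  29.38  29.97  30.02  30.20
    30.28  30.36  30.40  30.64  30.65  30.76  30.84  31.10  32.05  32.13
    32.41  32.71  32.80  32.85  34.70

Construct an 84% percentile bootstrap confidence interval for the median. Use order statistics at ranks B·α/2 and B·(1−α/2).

α = 0.16; lower rank = 25 × 0.080 = 2; upper rank = 25 × 0.920 = 23.
The 2nd smallest replicate is 27.96; the 23rd is 32.80.

(27.96, 32.80)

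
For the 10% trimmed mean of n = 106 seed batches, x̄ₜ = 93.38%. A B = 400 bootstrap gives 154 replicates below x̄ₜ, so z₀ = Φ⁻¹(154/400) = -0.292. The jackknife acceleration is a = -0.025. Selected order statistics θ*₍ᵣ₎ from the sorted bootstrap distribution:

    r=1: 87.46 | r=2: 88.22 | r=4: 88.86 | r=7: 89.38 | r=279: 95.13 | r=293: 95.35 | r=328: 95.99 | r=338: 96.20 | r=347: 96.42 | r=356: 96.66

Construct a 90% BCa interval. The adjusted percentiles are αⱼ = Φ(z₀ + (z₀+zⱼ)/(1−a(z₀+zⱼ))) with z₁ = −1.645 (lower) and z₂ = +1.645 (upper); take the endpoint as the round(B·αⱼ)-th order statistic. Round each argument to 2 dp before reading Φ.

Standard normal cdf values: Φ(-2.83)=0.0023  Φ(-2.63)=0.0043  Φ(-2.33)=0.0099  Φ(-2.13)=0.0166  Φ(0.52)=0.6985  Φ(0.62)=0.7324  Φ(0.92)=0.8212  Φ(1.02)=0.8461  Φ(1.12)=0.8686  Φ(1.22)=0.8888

(88.86, 96.20)

Lower: z₀ + z₁ = -0.292 + (-1.645) = -1.937; 1 − a(z₀+z₁) = 1 − (-0.025)(-1.937) = 0.9516; argument = -0.292 + (-1.937)/0.9516 = -2.3276 → -2.33.
α₁ = Φ(-2.33) = 0.0099; rank = round(400 × 0.0099) = 4; θ*₍4₎ = 88.86.
Upper: z₀ + z₂ = 1.353; 1 − a(z₀+z₂) = 1.0338; argument = 1.0167 → 1.02; α₂ = 0.8461; rank = 338; θ*₍338₎ = 96.20.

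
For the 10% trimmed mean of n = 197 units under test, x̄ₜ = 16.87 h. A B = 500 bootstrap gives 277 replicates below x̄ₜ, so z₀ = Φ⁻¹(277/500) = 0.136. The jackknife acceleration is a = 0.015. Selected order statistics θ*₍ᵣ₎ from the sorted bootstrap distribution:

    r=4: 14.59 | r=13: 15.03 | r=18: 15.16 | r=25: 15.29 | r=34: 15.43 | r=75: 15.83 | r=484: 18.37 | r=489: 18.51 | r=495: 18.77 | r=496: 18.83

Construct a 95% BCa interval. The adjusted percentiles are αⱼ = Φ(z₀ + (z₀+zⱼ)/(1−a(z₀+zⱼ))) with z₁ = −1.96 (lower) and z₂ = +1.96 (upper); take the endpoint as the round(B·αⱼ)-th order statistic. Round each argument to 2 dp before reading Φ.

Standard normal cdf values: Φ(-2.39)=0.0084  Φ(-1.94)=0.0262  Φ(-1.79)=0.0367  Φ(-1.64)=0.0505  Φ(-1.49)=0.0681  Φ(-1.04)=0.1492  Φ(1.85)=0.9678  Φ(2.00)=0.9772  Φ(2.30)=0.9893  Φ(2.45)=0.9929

Lower: z₀ + z₁ = 0.136 + (-1.960) = -1.824; 1 − a(z₀+z₁) = 1 − (0.015)(-1.824) = 1.0274; argument = 0.136 + (-1.824)/1.0274 = -1.6394 → -1.64.
α₁ = Φ(-1.64) = 0.0505; rank = round(500 × 0.0505) = 25; θ*₍25₎ = 15.29.
Upper: z₀ + z₂ = 2.096; 1 − a(z₀+z₂) = 0.9686; argument = 2.3000 → 2.30; α₂ = 0.9893; rank = 495; θ*₍495₎ = 18.77.

(15.29, 18.77)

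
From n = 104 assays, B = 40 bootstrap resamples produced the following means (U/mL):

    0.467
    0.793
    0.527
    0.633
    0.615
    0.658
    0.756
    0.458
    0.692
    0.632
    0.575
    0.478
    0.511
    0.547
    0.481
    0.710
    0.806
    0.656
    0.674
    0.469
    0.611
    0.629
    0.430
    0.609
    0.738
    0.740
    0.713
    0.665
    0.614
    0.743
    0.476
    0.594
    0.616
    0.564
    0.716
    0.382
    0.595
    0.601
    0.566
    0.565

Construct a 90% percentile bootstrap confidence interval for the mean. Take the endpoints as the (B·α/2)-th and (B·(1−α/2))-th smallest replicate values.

(0.430, 0.756)

Sorted replicates: 0.382, 0.430, 0.458, 0.467, 0.469, 0.476, 0.478, 0.481, 0.511, 0.527, 0.547, 0.564, 0.565, 0.566, 0.575, 0.594, 0.595, 0.601, 0.609, 0.611, 0.614, 0.615, 0.616, 0.629, 0.632, 0.633, 0.656, 0.658, 0.665, 0.674, 0.692, 0.710, 0.713, 0.716, 0.738, 0.740, 0.743, 0.756, 0.793, 0.806
α = 0.10; lower rank = 40 × 0.050 = 2; upper rank = 40 × 0.950 = 38.
The 2nd smallest replicate is 0.430; the 38th is 0.756.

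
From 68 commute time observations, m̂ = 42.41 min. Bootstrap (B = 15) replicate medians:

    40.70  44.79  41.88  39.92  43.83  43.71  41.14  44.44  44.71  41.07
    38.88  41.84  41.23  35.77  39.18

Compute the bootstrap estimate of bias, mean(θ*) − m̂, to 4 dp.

mean(θ*) = (40.70 + 44.79 + 41.88 + 39.92 + 43.83 + 43.71 + 41.14 + 44.44 + 44.71 + 41.07 + 38.88 + 41.84 + 41.23 + 35.77 + 39.18) / 15 = 41.53933
bias = 41.53933 − 42.41

bias = −0.8707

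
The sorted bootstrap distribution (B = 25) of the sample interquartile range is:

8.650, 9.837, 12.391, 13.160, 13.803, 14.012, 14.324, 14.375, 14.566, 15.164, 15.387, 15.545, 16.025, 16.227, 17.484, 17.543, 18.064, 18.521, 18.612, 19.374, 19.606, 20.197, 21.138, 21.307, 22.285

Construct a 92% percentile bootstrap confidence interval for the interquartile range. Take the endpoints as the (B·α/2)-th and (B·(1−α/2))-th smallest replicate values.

(8.650, 21.307)

α = 0.08; lower rank = 25 × 0.040 = 1; upper rank = 25 × 0.960 = 24.
The 1st smallest replicate is 8.650; the 24th is 21.307.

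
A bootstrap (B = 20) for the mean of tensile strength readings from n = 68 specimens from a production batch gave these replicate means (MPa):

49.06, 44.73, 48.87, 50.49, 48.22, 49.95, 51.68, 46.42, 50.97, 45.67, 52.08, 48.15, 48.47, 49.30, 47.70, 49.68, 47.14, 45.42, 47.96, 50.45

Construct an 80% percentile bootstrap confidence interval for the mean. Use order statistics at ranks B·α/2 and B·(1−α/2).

(45.42, 50.97)

Sorted replicates: 44.73, 45.42, 45.67, 46.42, 47.14, 47.70, 47.96, 48.15, 48.22, 48.47, 48.87, 49.06, 49.30, 49.68, 49.95, 50.45, 50.49, 50.97, 51.68, 52.08
α = 0.20; lower rank = 20 × 0.100 = 2; upper rank = 20 × 0.900 = 18.
The 2nd smallest replicate is 45.42; the 18th is 50.97.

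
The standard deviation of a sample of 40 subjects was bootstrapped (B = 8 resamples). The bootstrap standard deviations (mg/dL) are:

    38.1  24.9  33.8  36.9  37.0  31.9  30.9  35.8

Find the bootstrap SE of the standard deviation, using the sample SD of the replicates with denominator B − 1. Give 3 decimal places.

SE* = 4.366

Bootstrap SE is the standard deviation of the 8 replicate standard deviations.
Mean of replicates: (38.1 + 24.9 + 33.8 + 36.9 + 37.0 + 31.9 + 30.9 + 35.8) / 8 = 269.3000 / 8 = 33.6625
Sum of squared deviations: (+4.4375)² + (−8.7625)² + (+0.1375)² + (+3.2375)² + (+3.3375)² + (−1.7625)² + (−2.7625)² + (+2.1375)² = 133.4188
Variance = 133.4188 / 7 = 19.0598
SE* = √19.0598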